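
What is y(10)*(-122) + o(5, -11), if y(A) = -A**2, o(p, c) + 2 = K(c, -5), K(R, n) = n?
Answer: 12193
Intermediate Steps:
o(p, c) = -7 (o(p, c) = -2 - 5 = -7)
y(10)*(-122) + o(5, -11) = -1*10**2*(-122) - 7 = -1*100*(-122) - 7 = -100*(-122) - 7 = 12200 - 7 = 12193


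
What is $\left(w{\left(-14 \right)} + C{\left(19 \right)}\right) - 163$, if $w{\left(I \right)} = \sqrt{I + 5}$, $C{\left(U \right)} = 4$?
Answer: $-159 + 3 i \approx -159.0 + 3.0 i$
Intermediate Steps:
$w{\left(I \right)} = \sqrt{5 + I}$
$\left(w{\left(-14 \right)} + C{\left(19 \right)}\right) - 163 = \left(\sqrt{5 - 14} + 4\right) - 163 = \left(\sqrt{-9} + 4\right) - 163 = \left(3 i + 4\right) - 163 = \left(4 + 3 i\right) - 163 = -159 + 3 i$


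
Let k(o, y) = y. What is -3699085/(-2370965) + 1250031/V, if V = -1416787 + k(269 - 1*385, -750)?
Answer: 455962020746/672186122641 ≈ 0.67833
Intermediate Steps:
V = -1417537 (V = -1416787 - 750 = -1417537)
-3699085/(-2370965) + 1250031/V = -3699085/(-2370965) + 1250031/(-1417537) = -3699085*(-1/2370965) + 1250031*(-1/1417537) = 739817/474193 - 1250031/1417537 = 455962020746/672186122641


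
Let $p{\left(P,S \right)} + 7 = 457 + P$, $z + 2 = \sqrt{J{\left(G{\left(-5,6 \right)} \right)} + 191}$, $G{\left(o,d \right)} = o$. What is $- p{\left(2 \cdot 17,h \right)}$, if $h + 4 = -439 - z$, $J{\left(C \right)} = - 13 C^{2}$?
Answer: $-484$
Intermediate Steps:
$z = -2 + i \sqrt{134}$ ($z = -2 + \sqrt{- 13 \left(-5\right)^{2} + 191} = -2 + \sqrt{\left(-13\right) 25 + 191} = -2 + \sqrt{-325 + 191} = -2 + \sqrt{-134} = -2 + i \sqrt{134} \approx -2.0 + 11.576 i$)
$h = -441 - i \sqrt{134}$ ($h = -4 - \left(437 + i \sqrt{134}\right) = -441 - i \sqrt{134} \approx -441.0 - 11.576 i$)
$p{\left(P,S \right)} = 450 + P$ ($p{\left(P,S \right)} = -7 + \left(457 + P\right) = 450 + P$)
$- p{\left(2 \cdot 17,h \right)} = - (450 + 2 \cdot 17) = - (450 + 34) = \left(-1\right) 484 = -484$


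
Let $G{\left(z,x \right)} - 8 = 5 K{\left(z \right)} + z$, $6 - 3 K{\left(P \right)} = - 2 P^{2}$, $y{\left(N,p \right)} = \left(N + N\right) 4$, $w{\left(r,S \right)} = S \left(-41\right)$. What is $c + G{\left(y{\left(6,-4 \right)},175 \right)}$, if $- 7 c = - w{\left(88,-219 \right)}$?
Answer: $\frac{63201}{7} \approx 9028.7$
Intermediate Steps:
$w{\left(r,S \right)} = - 41 S$
$y{\left(N,p \right)} = 8 N$ ($y{\left(N,p \right)} = 2 N 4 = 8 N$)
$K{\left(P \right)} = 2 + \frac{2 P^{2}}{3}$ ($K{\left(P \right)} = 2 - \frac{\left(-2\right) P^{2}}{3} = 2 + \frac{2 P^{2}}{3}$)
$c = \frac{8979}{7}$ ($c = - \frac{\left(-1\right) \left(\left(-41\right) \left(-219\right)\right)}{7} = - \frac{\left(-1\right) 8979}{7} = \left(- \frac{1}{7}\right) \left(-8979\right) = \frac{8979}{7} \approx 1282.7$)
$G{\left(z,x \right)} = 18 + z + \frac{10 z^{2}}{3}$ ($G{\left(z,x \right)} = 8 + \left(5 \left(2 + \frac{2 z^{2}}{3}\right) + z\right) = 8 + \left(\left(10 + \frac{10 z^{2}}{3}\right) + z\right) = 8 + \left(10 + z + \frac{10 z^{2}}{3}\right) = 18 + z + \frac{10 z^{2}}{3}$)
$c + G{\left(y{\left(6,-4 \right)},175 \right)} = \frac{8979}{7} + \left(18 + 8 \cdot 6 + \frac{10 \left(8 \cdot 6\right)^{2}}{3}\right) = \frac{8979}{7} + \left(18 + 48 + \frac{10 \cdot 48^{2}}{3}\right) = \frac{8979}{7} + \left(18 + 48 + \frac{10}{3} \cdot 2304\right) = \frac{8979}{7} + \left(18 + 48 + 7680\right) = \frac{8979}{7} + 7746 = \frac{63201}{7}$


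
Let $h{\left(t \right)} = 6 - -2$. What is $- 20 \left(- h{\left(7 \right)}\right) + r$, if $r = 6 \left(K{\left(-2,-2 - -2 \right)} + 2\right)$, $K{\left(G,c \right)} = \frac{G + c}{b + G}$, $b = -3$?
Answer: $\frac{872}{5} \approx 174.4$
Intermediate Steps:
$K{\left(G,c \right)} = \frac{G + c}{-3 + G}$
$h{\left(t \right)} = 8$ ($h{\left(t \right)} = 6 + 2 = 8$)
$r = \frac{72}{5}$ ($r = 6 \left(\frac{-2 - 0}{-3 - 2} + 2\right) = 6 \left(\frac{-2 + \left(-2 + 2\right)}{-5} + 2\right) = 6 \left(- \frac{-2 + 0}{5} + 2\right) = 6 \left(\left(- \frac{1}{5}\right) \left(-2\right) + 2\right) = 6 \left(\frac{2}{5} + 2\right) = 6 \cdot \frac{12}{5} = \frac{72}{5} \approx 14.4$)
$- 20 \left(- h{\left(7 \right)}\right) + r = - 20 \left(\left(-1\right) 8\right) + \frac{72}{5} = \left(-20\right) \left(-8\right) + \frac{72}{5} = 160 + \frac{72}{5} = \frac{872}{5}$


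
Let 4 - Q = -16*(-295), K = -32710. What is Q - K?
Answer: 27994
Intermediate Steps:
Q = -4716 (Q = 4 - (-16)*(-295) = 4 - 1*4720 = 4 - 4720 = -4716)
Q - K = -4716 - 1*(-32710) = -4716 + 32710 = 27994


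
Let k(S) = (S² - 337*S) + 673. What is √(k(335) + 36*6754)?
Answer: √243147 ≈ 493.10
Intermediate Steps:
k(S) = 673 + S² - 337*S
√(k(335) + 36*6754) = √((673 + 335² - 337*335) + 36*6754) = √((673 + 112225 - 112895) + 243144) = √(3 + 243144) = √243147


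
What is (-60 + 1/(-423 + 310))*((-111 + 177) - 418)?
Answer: 2386912/113 ≈ 21123.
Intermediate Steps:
(-60 + 1/(-423 + 310))*((-111 + 177) - 418) = (-60 + 1/(-113))*(66 - 418) = (-60 - 1/113)*(-352) = -6781/113*(-352) = 2386912/113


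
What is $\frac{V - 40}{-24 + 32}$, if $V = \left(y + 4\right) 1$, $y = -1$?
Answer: $- \frac{37}{8} \approx -4.625$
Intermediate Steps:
$V = 3$ ($V = \left(-1 + 4\right) 1 = 3 \cdot 1 = 3$)
$\frac{V - 40}{-24 + 32} = \frac{3 - 40}{-24 + 32} = \frac{1}{8} \left(-37\right) = - \frac{37}{8}$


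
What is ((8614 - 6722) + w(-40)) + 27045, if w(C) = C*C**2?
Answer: -35063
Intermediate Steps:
w(C) = C**3
((8614 - 6722) + w(-40)) + 27045 = ((8614 - 6722) + (-40)**3) + 27045 = (1892 - 64000) + 27045 = -62108 + 27045 = -35063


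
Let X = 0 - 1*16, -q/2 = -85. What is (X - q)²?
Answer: 34596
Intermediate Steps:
q = 170 (q = -2*(-85) = 170)
X = -16 (X = 0 - 16 = -16)
(X - q)² = (-16 - 1*170)² = (-16 - 170)² = (-186)² = 34596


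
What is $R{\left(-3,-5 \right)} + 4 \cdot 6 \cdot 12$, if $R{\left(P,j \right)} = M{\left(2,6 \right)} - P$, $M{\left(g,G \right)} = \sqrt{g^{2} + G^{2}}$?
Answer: $291 + 2 \sqrt{10} \approx 297.32$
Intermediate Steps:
$M{\left(g,G \right)} = \sqrt{G^{2} + g^{2}}$
$R{\left(P,j \right)} = - P + 2 \sqrt{10}$ ($R{\left(P,j \right)} = \sqrt{6^{2} + 2^{2}} - P = \sqrt{36 + 4} - P = \sqrt{40} - P = 2 \sqrt{10} - P = - P + 2 \sqrt{10}$)
$R{\left(-3,-5 \right)} + 4 \cdot 6 \cdot 12 = \left(\left(-1\right) \left(-3\right) + 2 \sqrt{10}\right) + 4 \cdot 6 \cdot 12 = \left(3 + 2 \sqrt{10}\right) + 24 \cdot 12 = \left(3 + 2 \sqrt{10}\right) + 288 = 291 + 2 \sqrt{10}$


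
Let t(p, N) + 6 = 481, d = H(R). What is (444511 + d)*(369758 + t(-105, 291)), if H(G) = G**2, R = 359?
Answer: 212288640336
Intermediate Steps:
d = 128881 (d = 359**2 = 128881)
t(p, N) = 475 (t(p, N) = -6 + 481 = 475)
(444511 + d)*(369758 + t(-105, 291)) = (444511 + 128881)*(369758 + 475) = 573392*370233 = 212288640336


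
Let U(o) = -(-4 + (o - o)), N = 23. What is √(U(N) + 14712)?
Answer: 2*√3679 ≈ 121.31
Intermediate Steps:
U(o) = 4 (U(o) = -(-4 + 0) = -1*(-4) = 4)
√(U(N) + 14712) = √(4 + 14712) = √14716 = 2*√3679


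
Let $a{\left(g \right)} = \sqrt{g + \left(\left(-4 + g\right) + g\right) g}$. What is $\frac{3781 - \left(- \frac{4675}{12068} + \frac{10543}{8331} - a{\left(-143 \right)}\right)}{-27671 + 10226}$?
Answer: $- \frac{380047813249}{1753894272060} - \frac{17 \sqrt{143}}{17445} \approx -0.22834$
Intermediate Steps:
$a{\left(g \right)} = \sqrt{g + g \left(-4 + 2 g\right)}$ ($a{\left(g \right)} = \sqrt{g + \left(-4 + 2 g\right) g} = \sqrt{g + g \left(-4 + 2 g\right)}$)
$\frac{3781 - \left(- \frac{4675}{12068} + \frac{10543}{8331} - a{\left(-143 \right)}\right)}{-27671 + 10226} = \frac{3781 - \left(- \frac{4675}{12068} + \frac{10543}{8331} - 17 \sqrt{143}\right)}{-27671 + 10226} = \frac{3781 - \left(- \frac{4675}{12068} + \frac{10543}{8331} - 17 \sqrt{143}\right)}{-17445} = \left(3781 + \left(\sqrt{\left(-143\right) \left(-289\right)} - \left(- \frac{4675}{12068} + \frac{10543}{8331}\right)\right)\right) \left(- \frac{1}{17445}\right) = \left(3781 + \left(\sqrt{41327} - \frac{88285499}{100538508}\right)\right) \left(- \frac{1}{17445}\right) = \left(3781 - \left(\frac{88285499}{100538508} - 17 \sqrt{143}\right)\right) \left(- \frac{1}{17445}\right) = \left(\frac{380047813249}{100538508} + 17 \sqrt{143}\right) \left(- \frac{1}{17445}\right) = - \frac{380047813249}{1753894272060} - \frac{17 \sqrt{143}}{17445}$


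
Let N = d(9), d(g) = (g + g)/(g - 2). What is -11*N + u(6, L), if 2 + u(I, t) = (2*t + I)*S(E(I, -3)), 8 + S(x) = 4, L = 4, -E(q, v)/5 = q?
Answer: -604/7 ≈ -86.286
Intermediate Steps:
d(g) = 2*g/(-2 + g) (d(g) = (2*g)/(-2 + g) = 2*g/(-2 + g))
E(q, v) = -5*q
S(x) = -4 (S(x) = -8 + 4 = -4)
u(I, t) = -2 - 8*t - 4*I (u(I, t) = -2 + (2*t + I)*(-4) = -2 + (I + 2*t)*(-4) = -2 + (-8*t - 4*I) = -2 - 8*t - 4*I)
N = 18/7 (N = 2*9/(-2 + 9) = 2*9/7 = 2*9*(1/7) = 18/7 ≈ 2.5714)
-11*N + u(6, L) = -11*18/7 + (-2 - 8*4 - 4*6) = -198/7 + (-2 - 32 - 24) = -198/7 - 58 = -604/7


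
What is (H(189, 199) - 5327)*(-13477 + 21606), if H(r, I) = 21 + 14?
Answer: -43018668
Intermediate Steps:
H(r, I) = 35
(H(189, 199) - 5327)*(-13477 + 21606) = (35 - 5327)*(-13477 + 21606) = -5292*8129 = -43018668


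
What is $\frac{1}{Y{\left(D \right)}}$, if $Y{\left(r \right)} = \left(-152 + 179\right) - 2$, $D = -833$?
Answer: $\frac{1}{25} \approx 0.04$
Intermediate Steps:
$Y{\left(r \right)} = 25$ ($Y{\left(r \right)} = 27 - 2 = 25$)
$\frac{1}{Y{\left(D \right)}} = \frac{1}{25}$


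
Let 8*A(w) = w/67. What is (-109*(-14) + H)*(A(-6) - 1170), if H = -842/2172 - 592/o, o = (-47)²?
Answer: -382469663193383/214308344 ≈ -1.7847e+6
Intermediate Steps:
o = 2209
A(w) = w/536 (A(w) = (w/67)/8 = w/536)
H = -1572901/2398974 (H = -842/2172 - 592/2209 = -842*1/2172 - 592*1/2209 = -421/1086 - 592/2209 = -1572901/2398974 ≈ -0.65566)
(-109*(-14) + H)*(A(-6) - 1170) = (-109*(-14) - 1572901/2398974)*((1/536)*(-6) - 1170) = (1526 - 1572901/2398974)*(-3/268 - 1170) = (3659261423/2398974)*(-313563/268) = -382469663193383/214308344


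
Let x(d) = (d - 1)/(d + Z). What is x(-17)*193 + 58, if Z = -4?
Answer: 1564/7 ≈ 223.43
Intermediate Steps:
x(d) = (-1 + d)/(-4 + d) (x(d) = (d - 1)/(d - 4) = (-1 + d)/(-4 + d))
x(-17)*193 + 58 = ((-1 - 17)/(-4 - 17))*193 + 58 = (-18/(-21))*193 + 58 = -1/21*(-18)*193 + 58 = (6/7)*193 + 58 = 1158/7 + 58 = 1564/7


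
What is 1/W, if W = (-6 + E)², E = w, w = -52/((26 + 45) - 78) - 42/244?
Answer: 729316/1151329 ≈ 0.63346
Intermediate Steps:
w = 6197/854 (w = -52/(71 - 78) - 42*1/244 = -52/(-7) - 21/122 = -52*(-⅐) - 21/122 = 52/7 - 21/122 = 6197/854 ≈ 7.2564)
E = 6197/854 ≈ 7.2564
W = 1151329/729316 (W = (-6 + 6197/854)² = (1073/854)² = 1151329/729316 ≈ 1.5786)
1/W = 1/(1151329/729316) = 729316/1151329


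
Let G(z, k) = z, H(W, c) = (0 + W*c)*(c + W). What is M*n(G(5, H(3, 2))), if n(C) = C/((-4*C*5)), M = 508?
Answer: -127/5 ≈ -25.400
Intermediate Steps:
H(W, c) = W*c*(W + c) (H(W, c) = (W*c)*(W + c) = W*c*(W + c))
n(C) = -1/20 (n(C) = C/((-20*C)) = C*(-1/(20*C)) = -1/20)
M*n(G(5, H(3, 2))) = 508*(-1/20) = -127/5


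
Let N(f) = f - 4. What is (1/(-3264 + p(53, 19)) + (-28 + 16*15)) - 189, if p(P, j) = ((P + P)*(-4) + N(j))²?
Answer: 3772392/164017 ≈ 23.000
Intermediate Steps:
N(f) = -4 + f
p(P, j) = (-4 + j - 8*P)² (p(P, j) = ((P + P)*(-4) + (-4 + j))² = ((2*P)*(-4) + (-4 + j))² = (-8*P + (-4 + j))² = (-4 + j - 8*P)²)
(1/(-3264 + p(53, 19)) + (-28 + 16*15)) - 189 = (1/(-3264 + (4 - 1*19 + 8*53)²) + (-28 + 16*15)) - 189 = (1/(-3264 + (4 - 19 + 424)²) + (-28 + 240)) - 189 = (1/(-3264 + 409²) + 212) - 189 = (1/(-3264 + 167281) + 212) - 189 = (1/164017 + 212) - 189 = 34771605/164017 - 189 = 3772392/164017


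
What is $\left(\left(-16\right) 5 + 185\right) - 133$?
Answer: $-28$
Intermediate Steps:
$\left(\left(-16\right) 5 + 185\right) - 133 = \left(-80 + 185\right) - 133 = 105 - 133 = -28$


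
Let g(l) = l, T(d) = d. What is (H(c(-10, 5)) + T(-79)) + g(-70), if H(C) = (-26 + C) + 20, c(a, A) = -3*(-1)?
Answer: -152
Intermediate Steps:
c(a, A) = 3
H(C) = -6 + C
(H(c(-10, 5)) + T(-79)) + g(-70) = ((-6 + 3) - 79) - 70 = (-3 - 79) - 70 = -82 - 70 = -152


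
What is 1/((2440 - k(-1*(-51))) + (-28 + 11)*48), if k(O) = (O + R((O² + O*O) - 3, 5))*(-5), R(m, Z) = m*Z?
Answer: 1/131854 ≈ 7.5841e-6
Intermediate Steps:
R(m, Z) = Z*m
k(O) = 75 - 50*O² - 5*O (k(O) = (O + 5*((O² + O*O) - 3))*(-5) = (O + 5*((O² + O²) - 3))*(-5) = (O + 5*(2*O² - 3))*(-5) = (O + 5*(-3 + 2*O²))*(-5) = (O + (-15 + 10*O²))*(-5) = (-15 + O + 10*O²)*(-5) = 75 - 50*O² - 5*O)
1/((2440 - k(-1*(-51))) + (-28 + 11)*48) = 1/((2440 - (75 - 50*(-1*(-51))² - (-5)*(-51))) + (-28 + 11)*48) = 1/((2440 - (75 - 50*51² - 5*51)) - 17*48) = 1/((2440 - (75 - 50*2601 - 255)) - 816) = 1/((2440 - (75 - 130050 - 255)) - 816) = 1/((2440 - 1*(-130230)) - 816) = 1/((2440 + 130230) - 816) = 1/(132670 - 816) = 1/131854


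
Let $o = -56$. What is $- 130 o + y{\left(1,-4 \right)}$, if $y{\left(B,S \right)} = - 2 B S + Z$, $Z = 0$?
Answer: $7288$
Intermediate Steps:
$y{\left(B,S \right)} = - 2 B S$ ($y{\left(B,S \right)} = - 2 B S + 0 = - 2 B S$)
$- 130 o + y{\left(1,-4 \right)} = \left(-130\right) \left(-56\right) - 2 \left(-4\right) = 7280 + 8 = 7288$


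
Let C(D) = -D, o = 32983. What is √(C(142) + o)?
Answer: 3*√3649 ≈ 181.22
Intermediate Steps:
√(C(142) + o) = √(-1*142 + 32983) = √(-142 + 32983) = √32841 = 3*√3649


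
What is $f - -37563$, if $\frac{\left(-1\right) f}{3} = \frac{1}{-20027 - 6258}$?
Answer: $\frac{987343458}{26285} \approx 37563.0$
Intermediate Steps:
$f = \frac{3}{26285}$ ($f = - \frac{3}{-20027 - 6258} = - \frac{3}{-26285} = \left(-3\right) \left(- \frac{1}{26285}\right) = \frac{3}{26285} \approx 0.00011413$)
$f - -37563 = \frac{3}{26285} - -37563 = \frac{3}{26285} + 37563 = \frac{987343458}{26285}$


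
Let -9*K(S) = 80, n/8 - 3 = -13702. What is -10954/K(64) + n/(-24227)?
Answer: 171229313/138440 ≈ 1236.8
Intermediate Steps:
n = -109592 (n = 24 + 8*(-13702) = 24 - 109616 = -109592)
K(S) = -80/9 (K(S) = -⅑*80 = -80/9)
-10954/K(64) + n/(-24227) = -10954/(-80/9) - 109592/(-24227) = -10954*(-9/80) - 109592*(-1/24227) = 49293/40 + 15656/3461 = 171229313/138440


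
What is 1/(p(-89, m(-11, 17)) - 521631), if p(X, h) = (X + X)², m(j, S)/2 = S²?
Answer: -1/489947 ≈ -2.0410e-6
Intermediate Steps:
m(j, S) = 2*S²
p(X, h) = 4*X² (p(X, h) = (2*X)² = 4*X²)
1/(p(-89, m(-11, 17)) - 521631) = 1/(4*(-89)² - 521631) = 1/(4*7921 - 521631) = 1/(31684 - 521631) = 1/(-489947) = -1/489947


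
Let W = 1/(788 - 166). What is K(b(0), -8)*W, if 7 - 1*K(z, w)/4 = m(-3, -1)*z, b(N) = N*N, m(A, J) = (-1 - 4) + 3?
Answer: 14/311 ≈ 0.045016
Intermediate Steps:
m(A, J) = -2 (m(A, J) = -5 + 3 = -2)
b(N) = N**2
K(z, w) = 28 + 8*z (K(z, w) = 28 - (-8)*z = 28 + 8*z)
W = 1/622 ≈ 0.0016077
K(b(0), -8)*W = (28 + 8*0**2)*(1/622) = (28 + 8*0)*(1/622) = (28 + 0)*(1/622) = 28*(1/622) = 14/311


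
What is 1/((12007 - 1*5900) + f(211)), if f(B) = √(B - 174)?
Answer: 6107/37295412 - √37/37295412 ≈ 0.00016358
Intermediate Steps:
f(B) = √(-174 + B)
1/((12007 - 1*5900) + f(211)) = 1/((12007 - 1*5900) + √(-174 + 211)) = 1/((12007 - 5900) + √37) = 1/(6107 + √37)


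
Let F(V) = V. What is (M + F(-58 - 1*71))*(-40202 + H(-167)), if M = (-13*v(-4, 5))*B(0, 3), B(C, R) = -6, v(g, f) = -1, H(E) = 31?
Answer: 8315397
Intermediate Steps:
M = -78 (M = -13*(-1)*(-6) = 13*(-6) = -78)
(M + F(-58 - 1*71))*(-40202 + H(-167)) = (-78 + (-58 - 1*71))*(-40202 + 31) = (-78 + (-58 - 71))*(-40171) = (-78 - 129)*(-40171) = -207*(-40171) = 8315397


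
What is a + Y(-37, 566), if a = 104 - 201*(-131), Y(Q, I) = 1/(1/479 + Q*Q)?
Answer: 17334804599/655752 ≈ 26435.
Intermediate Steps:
Y(Q, I) = 1/(1/479 + Q²)
a = 26435 (a = 104 + 26331 = 26435)
a + Y(-37, 566) = 26435 + 479/(1 + 479*(-37)²) = 26435 + 479/(1 + 479*1369) = 26435 + 479/(1 + 655751) = 26435 + 479/655752 = 17334804599/655752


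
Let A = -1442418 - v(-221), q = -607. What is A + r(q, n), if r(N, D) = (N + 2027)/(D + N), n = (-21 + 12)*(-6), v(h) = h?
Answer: -797536361/553 ≈ -1.4422e+6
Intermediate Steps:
A = -1442197 (A = -1442418 - 1*(-221) = -1442418 + 221 = -1442197)
n = 54 (n = -9*(-6) = 54)
r(N, D) = (2027 + N)/(D + N)
A + r(q, n) = -1442197 + (2027 - 607)/(54 - 607) = -1442197 + 1420/(-553) = -1442197 - 1/553*1420 = -1442197 - 1420/553 = -797536361/553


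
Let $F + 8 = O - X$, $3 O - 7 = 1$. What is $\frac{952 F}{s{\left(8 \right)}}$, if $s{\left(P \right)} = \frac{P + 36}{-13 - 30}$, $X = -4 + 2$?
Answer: $\frac{102340}{33} \approx 3101.2$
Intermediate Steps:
$X = -2$
$O = \frac{8}{3}$ ($O = \frac{7}{3} + \frac{1}{3} \cdot 1 = \frac{7}{3} + \frac{1}{3} = \frac{8}{3} \approx 2.6667$)
$s{\left(P \right)} = - \frac{36}{43} - \frac{P}{43}$ ($s{\left(P \right)} = \frac{36 + P}{-43} = \left(36 + P\right) \left(- \frac{1}{43}\right) = - \frac{36}{43} - \frac{P}{43}$)
$F = - \frac{10}{3}$ ($F = -8 + \left(\frac{8}{3} - -2\right) = -8 + \left(\frac{8}{3} + 2\right) = -8 + \frac{14}{3} = - \frac{10}{3} \approx -3.3333$)
$\frac{952 F}{s{\left(8 \right)}} = \frac{952 \left(- \frac{10}{3}\right)}{- \frac{36}{43} - \frac{8}{43}} = - \frac{9520}{3 \left(- \frac{36}{43} - \frac{8}{43}\right)} = - \frac{9520}{3 \left(- \frac{44}{43}\right)} = \left(- \frac{9520}{3}\right) \left(- \frac{43}{44}\right) = \frac{102340}{33}$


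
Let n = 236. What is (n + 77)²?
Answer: 97969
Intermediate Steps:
(n + 77)² = (236 + 77)² = 313² = 97969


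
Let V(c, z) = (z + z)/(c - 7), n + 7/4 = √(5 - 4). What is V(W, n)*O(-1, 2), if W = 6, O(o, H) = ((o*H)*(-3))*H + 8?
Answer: 30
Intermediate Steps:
O(o, H) = 8 - 3*o*H² (O(o, H) = ((H*o)*(-3))*H + 8 = (-3*H*o)*H + 8 = -3*o*H² + 8 = 8 - 3*o*H²)
n = -¾ (n = -7/4 + √(5 - 4) = -7/4 + √1 = -7/4 + 1 = -¾ ≈ -0.75000)
V(c, z) = 2*z/(-7 + c) (V(c, z) = (2*z)/(-7 + c) = 2*z/(-7 + c))
V(W, n)*O(-1, 2) = (2*(-¾)/(-7 + 6))*(8 - 3*(-1)*2²) = (2*(-¾)/(-1))*(8 - 3*(-1)*4) = (2*(-¾)*(-1))*(8 + 12) = (3/2)*20 = 30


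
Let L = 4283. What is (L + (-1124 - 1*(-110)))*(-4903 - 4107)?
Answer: -29453690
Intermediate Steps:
(L + (-1124 - 1*(-110)))*(-4903 - 4107) = (4283 + (-1124 - 1*(-110)))*(-4903 - 4107) = (4283 + (-1124 + 110))*(-9010) = (4283 - 1014)*(-9010) = 3269*(-9010) = -29453690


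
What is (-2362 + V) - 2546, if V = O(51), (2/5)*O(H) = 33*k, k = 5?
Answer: -8991/2 ≈ -4495.5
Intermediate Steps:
O(H) = 825/2 (O(H) = 5*(33*5)/2 = (5/2)*165 = 825/2)
V = 825/2 ≈ 412.50
(-2362 + V) - 2546 = (-2362 + 825/2) - 2546 = -3899/2 - 2546 = -8991/2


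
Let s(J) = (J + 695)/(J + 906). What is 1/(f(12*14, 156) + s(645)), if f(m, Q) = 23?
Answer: 1551/37013 ≈ 0.041904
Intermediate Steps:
s(J) = (695 + J)/(906 + J)
1/(f(12*14, 156) + s(645)) = 1/(23 + (695 + 645)/(906 + 645)) = 1/(23 + 1340/1551) = 1/(37013/1551) = 1551/37013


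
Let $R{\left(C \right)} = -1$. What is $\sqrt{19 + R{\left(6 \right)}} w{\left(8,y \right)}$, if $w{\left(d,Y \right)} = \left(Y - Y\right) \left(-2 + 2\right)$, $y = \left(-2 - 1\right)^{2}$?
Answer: $0$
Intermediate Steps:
$y = 9$ ($y = \left(-3\right)^{2} = 9$)
$w{\left(d,Y \right)} = 0$ ($w{\left(d,Y \right)} = 0 \cdot 0 = 0$)
$\sqrt{19 + R{\left(6 \right)}} w{\left(8,y \right)} = \sqrt{19 - 1} \cdot 0 = \sqrt{18} \cdot 0 = 3 \sqrt{2} \cdot 0 = 0$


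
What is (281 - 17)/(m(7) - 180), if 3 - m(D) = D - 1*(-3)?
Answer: -24/17 ≈ -1.4118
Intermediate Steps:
m(D) = -D (m(D) = 3 - (D - 1*(-3)) = 3 - (D + 3) = 3 - (3 + D) = 3 + (-3 - D) = -D)
(281 - 17)/(m(7) - 180) = (281 - 17)/(-1*7 - 180) = 264/(-7 - 180) = 264/(-187) = 264*(-1/187) = -24/17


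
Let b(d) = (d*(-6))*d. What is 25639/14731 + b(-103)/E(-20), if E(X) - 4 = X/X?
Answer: -937558879/73655 ≈ -12729.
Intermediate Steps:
E(X) = 5 (E(X) = 4 + X/X = 4 + 1 = 5)
b(d) = -6*d² (b(d) = (-6*d)*d = -6*d²)
25639/14731 + b(-103)/E(-20) = 25639/14731 - 6*(-103)²/5 = 25639*(1/14731) - 6*10609*(⅕) = 25639/14731 - 63654*⅕ = 25639/14731 - 63654/5 = -937558879/73655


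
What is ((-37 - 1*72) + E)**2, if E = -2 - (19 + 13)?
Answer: 20449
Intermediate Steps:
E = -34 (E = -2 - 1*32 = -2 - 32 = -34)
((-37 - 1*72) + E)**2 = ((-37 - 1*72) - 34)**2 = ((-37 - 72) - 34)**2 = (-109 - 34)**2 = (-143)**2 = 20449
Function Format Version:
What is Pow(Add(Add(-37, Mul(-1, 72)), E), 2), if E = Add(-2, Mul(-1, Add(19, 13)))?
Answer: 20449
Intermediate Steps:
E = -34 (E = Add(-2, Mul(-1, 32)) = Add(-2, -32) = -34)
Pow(Add(Add(-37, Mul(-1, 72)), E), 2) = Pow(Add(Add(-37, Mul(-1, 72)), -34), 2) = Pow(Add(Add(-37, -72), -34), 2) = Pow(Add(-109, -34), 2) = Pow(-143, 2) = 20449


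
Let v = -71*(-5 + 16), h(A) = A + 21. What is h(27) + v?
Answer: -733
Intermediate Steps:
h(A) = 21 + A
v = -781 (v = -71*11 = -781)
h(27) + v = (21 + 27) - 781 = 48 - 781 = -733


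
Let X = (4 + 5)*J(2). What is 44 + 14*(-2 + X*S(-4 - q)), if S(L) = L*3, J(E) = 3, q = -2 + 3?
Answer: -5654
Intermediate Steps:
q = 1
S(L) = 3*L
X = 27 (X = (4 + 5)*3 = 9*3 = 27)
44 + 14*(-2 + X*S(-4 - q)) = 44 + 14*(-2 + 27*(3*(-4 - 1*1))) = 44 + 14*(-2 + 27*(3*(-4 - 1))) = 44 + 14*(-2 + 27*(3*(-5))) = 44 + 14*(-2 + 27*(-15)) = 44 + 14*(-2 - 405) = 44 + 14*(-407) = 44 - 5698 = -5654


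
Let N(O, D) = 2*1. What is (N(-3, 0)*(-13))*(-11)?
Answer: 286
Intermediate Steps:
N(O, D) = 2
(N(-3, 0)*(-13))*(-11) = (2*(-13))*(-11) = -26*(-11) = 286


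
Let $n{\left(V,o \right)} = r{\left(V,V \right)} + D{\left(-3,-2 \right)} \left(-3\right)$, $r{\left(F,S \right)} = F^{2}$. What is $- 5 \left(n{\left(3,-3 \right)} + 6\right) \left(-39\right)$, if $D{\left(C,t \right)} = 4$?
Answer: $585$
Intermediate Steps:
$n{\left(V,o \right)} = -12 + V^{2}$ ($n{\left(V,o \right)} = V^{2} + 4 \left(-3\right) = V^{2} - 12 = -12 + V^{2}$)
$- 5 \left(n{\left(3,-3 \right)} + 6\right) \left(-39\right) = - 5 \left(\left(-12 + 3^{2}\right) + 6\right) \left(-39\right) = - 5 \left(\left(-12 + 9\right) + 6\right) \left(-39\right) = - 5 \left(-3 + 6\right) \left(-39\right) = \left(-5\right) 3 \left(-39\right) = \left(-15\right) \left(-39\right) = 585$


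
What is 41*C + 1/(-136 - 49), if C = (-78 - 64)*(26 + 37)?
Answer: -67855411/185 ≈ -3.6679e+5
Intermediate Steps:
C = -8946 (C = -142*63 = -8946)
41*C + 1/(-136 - 49) = 41*(-8946) + 1/(-136 - 49) = -366786 + 1/(-185) = -366786 - 1/185 = -67855411/185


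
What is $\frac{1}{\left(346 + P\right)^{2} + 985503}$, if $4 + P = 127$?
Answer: $\frac{1}{1205464} \approx 8.2956 \cdot 10^{-7}$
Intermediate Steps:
$P = 123$ ($P = -4 + 127 = 123$)
$\frac{1}{\left(346 + P\right)^{2} + 985503} = \frac{1}{\left(346 + 123\right)^{2} + 985503} = \frac{1}{469^{2} + 985503} = \frac{1}{219961 + 985503} = \frac{1}{1205464}$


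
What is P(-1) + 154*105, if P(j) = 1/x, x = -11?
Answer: 177869/11 ≈ 16170.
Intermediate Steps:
P(j) = -1/11 (P(j) = 1/(-11) = 1*(-1/11) = -1/11)
P(-1) + 154*105 = -1/11 + 154*105 = -1/11 + 16170 = 177869/11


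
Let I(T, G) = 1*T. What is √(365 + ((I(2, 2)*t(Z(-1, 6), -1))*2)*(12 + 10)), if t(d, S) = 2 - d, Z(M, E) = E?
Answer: √13 ≈ 3.6056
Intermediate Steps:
I(T, G) = T
√(365 + ((I(2, 2)*t(Z(-1, 6), -1))*2)*(12 + 10)) = √(365 + ((2*(2 - 1*6))*2)*(12 + 10)) = √(365 + ((2*(2 - 6))*2)*22) = √(365 + ((2*(-4))*2)*22) = √(365 - 8*2*22) = √(365 - 16*22) = √(365 - 352) = √13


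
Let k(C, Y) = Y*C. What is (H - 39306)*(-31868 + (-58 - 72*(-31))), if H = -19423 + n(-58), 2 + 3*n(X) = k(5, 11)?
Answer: 1743374332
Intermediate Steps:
k(C, Y) = C*Y
n(X) = 53/3 (n(X) = -⅔ + (5*11)/3 = -⅔ + (⅓)*55 = -⅔ + 55/3 = 53/3)
H = -58216/3 (H = -19423 + 53/3 = -58216/3 ≈ -19405.)
(H - 39306)*(-31868 + (-58 - 72*(-31))) = (-58216/3 - 39306)*(-31868 + (-58 - 72*(-31))) = -176134*(-31868 + (-58 + 2232))/3 = -176134*(-31868 + 2174)/3 = -176134/3*(-29694) = 1743374332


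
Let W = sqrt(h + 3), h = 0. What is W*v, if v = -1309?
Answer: -1309*sqrt(3) ≈ -2267.3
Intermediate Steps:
W = sqrt(3) (W = sqrt(0 + 3) = sqrt(3) ≈ 1.7320)
W*v = sqrt(3)*(-1309) = -1309*sqrt(3)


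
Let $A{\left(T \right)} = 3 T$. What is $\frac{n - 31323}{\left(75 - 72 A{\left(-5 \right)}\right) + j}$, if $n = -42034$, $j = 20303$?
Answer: $- \frac{73357}{21458} \approx -3.4186$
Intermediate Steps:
$\frac{n - 31323}{\left(75 - 72 A{\left(-5 \right)}\right) + j} = \frac{-42034 - 31323}{\left(75 - 72 \cdot 3 \left(-5\right)\right) + 20303} = - \frac{73357}{\left(75 - -1080\right) + 20303} = - \frac{73357}{\left(75 + 1080\right) + 20303} = - \frac{73357}{1155 + 20303} = - \frac{73357}{21458}$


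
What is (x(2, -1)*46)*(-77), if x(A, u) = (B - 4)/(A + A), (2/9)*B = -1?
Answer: 30107/4 ≈ 7526.8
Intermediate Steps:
B = -9/2 (B = (9/2)*(-1) = -9/2 ≈ -4.5000)
x(A, u) = -17/(4*A) (x(A, u) = (-9/2 - 4)/(A + A) = -17*1/(2*A)/2 = -17/(4*A))
(x(2, -1)*46)*(-77) = (-17/4/2*46)*(-77) = (-17/4*1/2*46)*(-77) = -17/8*46*(-77) = -391/4*(-77) = 30107/4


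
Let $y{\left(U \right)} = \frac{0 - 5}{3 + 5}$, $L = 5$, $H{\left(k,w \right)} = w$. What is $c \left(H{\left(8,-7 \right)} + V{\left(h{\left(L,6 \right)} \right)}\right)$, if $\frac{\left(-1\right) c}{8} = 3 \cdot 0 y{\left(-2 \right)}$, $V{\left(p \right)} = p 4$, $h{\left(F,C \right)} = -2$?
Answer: $0$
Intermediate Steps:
$y{\left(U \right)} = - \frac{5}{8}$
$V{\left(p \right)} = 4 p$
$c = 0$ ($c = - 8 \cdot 3 \cdot 0 \left(- \frac{5}{8}\right) = - 8 \cdot 0 \left(- \frac{5}{8}\right) = \left(-8\right) 0 = 0$)
$c \left(H{\left(8,-7 \right)} + V{\left(h{\left(L,6 \right)} \right)}\right) = 0 \left(-7 + 4 \left(-2\right)\right) = 0 \left(-7 - 8\right) = 0 \left(-15\right) = 0$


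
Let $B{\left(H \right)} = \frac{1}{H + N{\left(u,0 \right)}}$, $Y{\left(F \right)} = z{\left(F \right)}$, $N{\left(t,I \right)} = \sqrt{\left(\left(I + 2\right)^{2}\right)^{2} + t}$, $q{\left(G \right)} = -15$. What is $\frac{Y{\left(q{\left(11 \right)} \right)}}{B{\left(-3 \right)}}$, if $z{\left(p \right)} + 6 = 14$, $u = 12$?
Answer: $-24 + 16 \sqrt{7} \approx 18.332$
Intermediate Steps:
$N{\left(t,I \right)} = \sqrt{t + \left(2 + I\right)^{4}}$ ($N{\left(t,I \right)} = \sqrt{\left(\left(2 + I\right)^{2}\right)^{2} + t} = \sqrt{\left(2 + I\right)^{4} + t} = \sqrt{t + \left(2 + I\right)^{4}}$)
$z{\left(p \right)} = 8$ ($z{\left(p \right)} = -6 + 14 = 8$)
$Y{\left(F \right)} = 8$
$B{\left(H \right)} = \frac{1}{H + 2 \sqrt{7}}$ ($B{\left(H \right)} = \frac{1}{H + \sqrt{12 + \left(2 + 0\right)^{4}}} = \frac{1}{H + \sqrt{12 + 2^{4}}} = \frac{1}{H + \sqrt{12 + 16}} = \frac{1}{H + \sqrt{28}} = \frac{1}{H + 2 \sqrt{7}}$)
$\frac{Y{\left(q{\left(11 \right)} \right)}}{B{\left(-3 \right)}} = \frac{8}{\frac{1}{-3 + 2 \sqrt{7}}} = 8 \left(-3 + 2 \sqrt{7}\right) = -24 + 16 \sqrt{7}$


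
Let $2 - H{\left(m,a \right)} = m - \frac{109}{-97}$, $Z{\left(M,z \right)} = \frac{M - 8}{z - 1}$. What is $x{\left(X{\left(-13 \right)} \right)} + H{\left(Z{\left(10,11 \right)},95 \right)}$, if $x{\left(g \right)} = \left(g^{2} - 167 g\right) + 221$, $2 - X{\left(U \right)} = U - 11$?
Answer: $- \frac{1670497}{485} \approx -3444.3$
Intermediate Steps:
$Z{\left(M,z \right)} = \frac{-8 + M}{-1 + z}$
$X{\left(U \right)} = 13 - U$ ($X{\left(U \right)} = 2 - \left(U - 11\right) = 2 - \left(-11 + U\right) = 13 - U$)
$H{\left(m,a \right)} = \frac{85}{97} - m$ ($H{\left(m,a \right)} = 2 - \left(m - \frac{109}{-97}\right) = 2 - \left(m - - \frac{109}{97}\right) = 2 - \left(m + \frac{109}{97}\right) = 2 - \left(\frac{109}{97} + m\right) = \frac{85}{97} - m$)
$x{\left(g \right)} = 221 + g^{2} - 167 g$
$x{\left(X{\left(-13 \right)} \right)} + H{\left(Z{\left(10,11 \right)},95 \right)} = \left(221 + \left(13 - -13\right)^{2} - 167 \left(13 - -13\right)\right) + \left(\frac{85}{97} - \frac{-8 + 10}{-1 + 11}\right) = \left(221 + \left(13 + 13\right)^{2} - 167 \left(13 + 13\right)\right) + \left(\frac{85}{97} - \frac{1}{10} \cdot 2\right) = \left(221 + 26^{2} - 4342\right) + \left(\frac{85}{97} - \frac{1}{10} \cdot 2\right) = \left(221 + 676 - 4342\right) + \left(\frac{85}{97} - \frac{1}{5}\right) = -3445 + \left(\frac{85}{97} - \frac{1}{5}\right) = -3445 + \frac{328}{485} = - \frac{1670497}{485}$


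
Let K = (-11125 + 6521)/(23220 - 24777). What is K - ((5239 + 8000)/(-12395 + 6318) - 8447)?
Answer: 79973168014/9461889 ≈ 8452.1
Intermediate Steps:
K = 4604/1557 (K = -4604/(-1557) = -4604*(-1/1557) = 4604/1557 ≈ 2.9570)
K - ((5239 + 8000)/(-12395 + 6318) - 8447) = 4604/1557 - ((5239 + 8000)/(-12395 + 6318) - 8447) = 4604/1557 - (13239/(-6077) - 8447) = 4604/1557 - (13239*(-1/6077) - 8447) = 4604/1557 - (-13239/6077 - 8447) = 4604/1557 - 1*(-51345658/6077) = 4604/1557 + 51345658/6077 = 79973168014/9461889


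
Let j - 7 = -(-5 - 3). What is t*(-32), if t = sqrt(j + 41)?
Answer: -64*sqrt(14) ≈ -239.47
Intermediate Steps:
j = 15 (j = 7 - (-5 - 3) = 7 - 1*(-8) = 7 + 8 = 15)
t = 2*sqrt(14) (t = sqrt(15 + 41) = sqrt(56) = 2*sqrt(14) ≈ 7.4833)
t*(-32) = (2*sqrt(14))*(-32) = -64*sqrt(14)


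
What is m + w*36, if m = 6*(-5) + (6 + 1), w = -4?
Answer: -167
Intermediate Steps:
m = -23 (m = -30 + 7 = -23)
m + w*36 = -23 - 4*36 = -23 - 144 = -167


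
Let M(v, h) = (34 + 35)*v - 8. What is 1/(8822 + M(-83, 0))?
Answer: 1/3087 ≈ 0.00032394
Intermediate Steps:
M(v, h) = -8 + 69*v (M(v, h) = 69*v - 8 = -8 + 69*v)
1/(8822 + M(-83, 0)) = 1/(8822 + (-8 + 69*(-83))) = 1/(8822 + (-8 - 5727)) = 1/(8822 - 5735) = 1/3087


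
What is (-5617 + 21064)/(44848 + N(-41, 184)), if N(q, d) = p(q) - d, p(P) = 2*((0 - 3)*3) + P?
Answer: 15447/44605 ≈ 0.34631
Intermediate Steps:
p(P) = -18 + P (p(P) = 2*(-3*3) + P = 2*(-9) + P = -18 + P)
N(q, d) = -18 + q - d (N(q, d) = (-18 + q) - d = -18 + q - d)
(-5617 + 21064)/(44848 + N(-41, 184)) = (-5617 + 21064)/(44848 + (-18 - 41 - 1*184)) = 15447/(44848 + (-18 - 41 - 184)) = 15447/(44848 - 243) = 15447/44605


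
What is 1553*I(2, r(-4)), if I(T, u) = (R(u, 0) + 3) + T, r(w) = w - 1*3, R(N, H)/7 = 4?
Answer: 51249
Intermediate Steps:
R(N, H) = 28 (R(N, H) = 7*4 = 28)
r(w) = -3 + w (r(w) = w - 3 = -3 + w)
I(T, u) = 31 + T (I(T, u) = (28 + 3) + T = 31 + T)
1553*I(2, r(-4)) = 1553*(31 + 2) = 1553*33 = 51249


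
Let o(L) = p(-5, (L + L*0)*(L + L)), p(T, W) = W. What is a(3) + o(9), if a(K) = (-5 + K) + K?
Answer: 163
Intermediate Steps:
o(L) = 2*L² (o(L) = (L + L*0)*(L + L) = (L + 0)*(2*L) = L*(2*L) = 2*L²)
a(K) = -5 + 2*K
a(3) + o(9) = (-5 + 2*3) + 2*9² = (-5 + 6) + 2*81 = 1 + 162 = 163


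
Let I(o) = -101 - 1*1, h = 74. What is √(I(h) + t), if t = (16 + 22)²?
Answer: √1342 ≈ 36.633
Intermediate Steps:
I(o) = -102 (I(o) = -101 - 1 = -102)
t = 1444 (t = 38² = 1444)
√(I(h) + t) = √(-102 + 1444) = √1342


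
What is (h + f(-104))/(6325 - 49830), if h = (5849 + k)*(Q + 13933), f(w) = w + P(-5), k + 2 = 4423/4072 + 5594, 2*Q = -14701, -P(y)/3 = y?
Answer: -613385259059/354304720 ≈ -1731.2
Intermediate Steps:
P(y) = -3*y
Q = -14701/2 (Q = (½)*(-14701) = -14701/2 ≈ -7350.5)
k = 22775047/4072 (k = -2 + (4423/4072 + 5594) = -2 + 22783191/4072 = 22775047/4072 ≈ 5593.1)
f(w) = 15 + w (f(w) = w - 3*(-5) = w + 15 = 15 + w)
h = 613385983875/8144 (h = (5849 + 22775047/4072)*(-14701/2 + 13933) = (46592175/4072)*(13165/2) = 613385983875/8144 ≈ 7.5318e+7)
(h + f(-104))/(6325 - 49830) = (613385983875/8144 + (15 - 104))/(6325 - 49830) = (613385983875/8144 - 89)/(-43505) = (613385259059/8144)*(-1/43505) = -613385259059/354304720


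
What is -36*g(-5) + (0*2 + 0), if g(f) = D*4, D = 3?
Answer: -432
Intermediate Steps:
g(f) = 12 (g(f) = 3*4 = 12)
-36*g(-5) + (0*2 + 0) = -36*12 + (0*2 + 0) = -432 + (0 + 0) = -432 + 0 = -432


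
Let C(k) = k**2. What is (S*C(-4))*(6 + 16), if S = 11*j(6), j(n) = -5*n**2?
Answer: -696960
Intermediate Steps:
S = -1980 (S = 11*(-5*6**2) = 11*(-5*36) = 11*(-180) = -1980)
(S*C(-4))*(6 + 16) = (-1980*(-4)**2)*(6 + 16) = -1980*16*22 = -31680*22 = -696960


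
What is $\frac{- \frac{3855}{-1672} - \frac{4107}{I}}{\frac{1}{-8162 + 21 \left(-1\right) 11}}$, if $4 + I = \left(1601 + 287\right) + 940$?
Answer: $- \frac{95842719}{13414} \approx -7145.0$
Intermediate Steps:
$I = 2824$ ($I = -4 + \left(\left(1601 + 287\right) + 940\right) = -4 + \left(1888 + 940\right) = -4 + 2828 = 2824$)
$\frac{- \frac{3855}{-1672} - \frac{4107}{I}}{\frac{1}{-8162 + 21 \left(-1\right) 11}} = \frac{- \frac{3855}{-1672} - \frac{4107}{2824}}{\frac{1}{-8162 + 21 \left(-1\right) 11}} = \frac{\left(-3855\right) \left(- \frac{1}{1672}\right) - \frac{4107}{2824}}{\frac{1}{-8162 - 231}} = \frac{\frac{3855}{1672} - \frac{4107}{2824}}{\frac{1}{-8162 - 231}} = \frac{125613}{147554 \frac{1}{-8393}} = \frac{125613}{147554 \left(- \frac{1}{8393}\right)} = \frac{125613}{147554} \left(-8393\right) = - \frac{95842719}{13414}$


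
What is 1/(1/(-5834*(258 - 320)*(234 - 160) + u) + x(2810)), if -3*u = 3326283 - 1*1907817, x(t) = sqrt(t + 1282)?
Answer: -26293570/2829011661127330799 + 1382703646689800*sqrt(1023)/2829011661127330799 ≈ 0.015633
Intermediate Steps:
x(t) = sqrt(1282 + t)
u = -472822 (u = -(3326283 - 1*1907817)/3 = -(3326283 - 1907817)/3 = -1/3*1418466 = -472822)
1/(1/(-5834*(258 - 320)*(234 - 160) + u) + x(2810)) = 1/(1/(-5834*(258 - 320)*(234 - 160) - 472822) + sqrt(1282 + 2810)) = 1/(1/(-(-361708)*74 - 472822) + sqrt(4092)) = 1/(1/(-5834*(-4588) - 472822) + 2*sqrt(1023)) = 1/(1/(26766392 - 472822) + 2*sqrt(1023)) = 1/(1/26293570 + 2*sqrt(1023))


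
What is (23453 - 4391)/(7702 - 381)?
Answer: 19062/7321 ≈ 2.6037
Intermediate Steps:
(23453 - 4391)/(7702 - 381) = 19062/7321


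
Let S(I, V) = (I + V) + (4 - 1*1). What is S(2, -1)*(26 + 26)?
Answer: 208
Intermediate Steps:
S(I, V) = 3 + I + V (S(I, V) = (I + V) + (4 - 1) = (I + V) + 3 = 3 + I + V)
S(2, -1)*(26 + 26) = (3 + 2 - 1)*(26 + 26) = 4*52 = 208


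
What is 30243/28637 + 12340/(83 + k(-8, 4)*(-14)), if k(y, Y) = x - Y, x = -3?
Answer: 358854563/5183297 ≈ 69.233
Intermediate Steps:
k(y, Y) = -3 - Y
30243/28637 + 12340/(83 + k(-8, 4)*(-14)) = 30243/28637 + 12340/(83 + (-3 - 1*4)*(-14)) = 30243*(1/28637) + 12340/(83 + (-3 - 4)*(-14)) = 30243/28637 + 12340/(83 - 7*(-14)) = 30243/28637 + 12340/(83 + 98) = 30243/28637 + 12340/181 = 358854563/5183297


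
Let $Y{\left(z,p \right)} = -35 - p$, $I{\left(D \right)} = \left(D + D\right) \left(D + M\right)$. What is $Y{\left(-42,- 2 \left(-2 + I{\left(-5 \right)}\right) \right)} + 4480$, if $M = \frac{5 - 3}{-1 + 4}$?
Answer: $\frac{13583}{3} \approx 4527.7$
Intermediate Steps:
$M = \frac{2}{3} \approx 0.66667$
$I{\left(D \right)} = 2 D \left(\frac{2}{3} + D\right)$ ($I{\left(D \right)} = \left(D + D\right) \left(D + \frac{2}{3}\right) = 2 D \left(\frac{2}{3} + D\right)$)
$Y{\left(-42,- 2 \left(-2 + I{\left(-5 \right)}\right) \right)} + 4480 = \left(-35 - - 2 \left(-2 + \frac{2}{3} \left(-5\right) \left(2 + 3 \left(-5\right)\right)\right)\right) + 4480 = \left(-35 - - 2 \left(-2 + \frac{2}{3} \left(-5\right) \left(2 - 15\right)\right)\right) + 4480 = \left(-35 - - 2 \left(-2 + \frac{2}{3} \left(-5\right) \left(-13\right)\right)\right) + 4480 = \left(-35 - - 2 \left(-2 + \frac{130}{3}\right)\right) + 4480 = \left(-35 - \left(-2\right) \frac{124}{3}\right) + 4480 = \left(-35 - - \frac{248}{3}\right) + 4480 = \left(-35 + \frac{248}{3}\right) + 4480 = \frac{143}{3} + 4480 = \frac{13583}{3}$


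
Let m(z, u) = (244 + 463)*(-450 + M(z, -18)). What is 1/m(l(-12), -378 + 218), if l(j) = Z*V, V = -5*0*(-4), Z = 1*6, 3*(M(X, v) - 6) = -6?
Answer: -1/315322 ≈ -3.1714e-6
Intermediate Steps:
M(X, v) = 4 (M(X, v) = 6 + (1/3)*(-6) = 6 - 2 = 4)
Z = 6
V = 0 (V = 0*(-4) = 0)
l(j) = 0 (l(j) = 6*0 = 0)
m(z, u) = -315322 (m(z, u) = (244 + 463)*(-450 + 4) = 707*(-446) = -315322)
1/m(l(-12), -378 + 218) = 1/(-315322) = -1/315322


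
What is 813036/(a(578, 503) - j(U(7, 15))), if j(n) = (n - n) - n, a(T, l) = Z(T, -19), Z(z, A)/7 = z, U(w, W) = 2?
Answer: 203259/1012 ≈ 200.85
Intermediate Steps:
Z(z, A) = 7*z
a(T, l) = 7*T
j(n) = -n (j(n) = 0 - n = -n)
813036/(a(578, 503) - j(U(7, 15))) = 813036/(7*578 - (-1)*2) = 813036/(4046 - 1*(-2)) = 813036/(4046 + 2) = 813036/4048 = 813036*(1/4048) = 203259/1012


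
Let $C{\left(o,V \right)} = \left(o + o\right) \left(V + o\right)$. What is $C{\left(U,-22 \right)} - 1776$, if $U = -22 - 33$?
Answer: $6694$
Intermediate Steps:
$U = -55$ ($U = -22 - 33 = -55$)
$C{\left(o,V \right)} = 2 o \left(V + o\right)$
$C{\left(U,-22 \right)} - 1776 = 2 \left(-55\right) \left(-22 - 55\right) - 1776 = 2 \left(-55\right) \left(-77\right) - 1776 = 8470 - 1776 = 6694$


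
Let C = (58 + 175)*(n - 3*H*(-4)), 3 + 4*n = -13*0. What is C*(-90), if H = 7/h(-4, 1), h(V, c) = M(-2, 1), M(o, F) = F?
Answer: -3491505/2 ≈ -1.7458e+6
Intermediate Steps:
n = -¾ (n = -¾ + (-13*0)/4 = -¾ + (¼)*0 = -¾ + 0 = -¾ ≈ -0.75000)
h(V, c) = 1
H = 7 (H = 7/1 = 7*1 = 7)
C = 77589/4 (C = (58 + 175)*(-¾ - 3*7*(-4)) = 233*(-¾ - 21*(-4)) = 233*(-¾ + 84) = 233*(333/4) = 77589/4 ≈ 19397.)
C*(-90) = (77589/4)*(-90) = -3491505/2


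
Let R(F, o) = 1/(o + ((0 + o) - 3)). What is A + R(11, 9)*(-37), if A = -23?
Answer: -382/15 ≈ -25.467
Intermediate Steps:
R(F, o) = 1/(-3 + 2*o) (R(F, o) = 1/(o + (o - 3)) = 1/(o + (-3 + o)) = 1/(-3 + 2*o))
A + R(11, 9)*(-37) = -23 - 37/(-3 + 2*9) = -23 - 37/(-3 + 18) = -23 - 37/15 = -382/15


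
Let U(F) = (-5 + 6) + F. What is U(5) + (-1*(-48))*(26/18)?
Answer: 226/3 ≈ 75.333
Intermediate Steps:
U(F) = 1 + F
U(5) + (-1*(-48))*(26/18) = (1 + 5) + (-1*(-48))*(26/18) = 6 + 48*(26*(1/18)) = 6 + 48*(13/9) = 6 + 208/3 = 226/3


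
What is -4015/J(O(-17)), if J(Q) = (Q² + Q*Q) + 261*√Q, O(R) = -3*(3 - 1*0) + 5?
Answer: -32120/68377 + 1047915*I/136754 ≈ -0.46975 + 7.6628*I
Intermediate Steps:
O(R) = -4 (O(R) = -3*(3 + 0) + 5 = -3*3 + 5 = -9 + 5 = -4)
J(Q) = 2*Q² + 261*√Q (J(Q) = (Q² + Q²) + 261*√Q = 2*Q² + 261*√Q)
-4015/J(O(-17)) = -4015/(2*(-4)² + 261*√(-4)) = -4015/(2*16 + 261*(2*I)) = -4015*(32 - 522*I)/273508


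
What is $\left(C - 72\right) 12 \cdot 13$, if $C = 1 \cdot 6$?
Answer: $-10296$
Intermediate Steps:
$C = 6$
$\left(C - 72\right) 12 \cdot 13 = \left(6 - 72\right) 12 \cdot 13 = \left(-66\right) 156 = -10296$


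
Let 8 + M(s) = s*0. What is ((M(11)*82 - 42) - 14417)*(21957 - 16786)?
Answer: -78159665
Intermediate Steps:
M(s) = -8 (M(s) = -8 + s*0 = -8 + 0 = -8)
((M(11)*82 - 42) - 14417)*(21957 - 16786) = ((-8*82 - 42) - 14417)*(21957 - 16786) = ((-656 - 42) - 14417)*5171 = (-698 - 14417)*5171 = -15115*5171 = -78159665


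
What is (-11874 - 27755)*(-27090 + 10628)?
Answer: 652372598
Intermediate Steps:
(-11874 - 27755)*(-27090 + 10628) = -39629*(-16462) = 652372598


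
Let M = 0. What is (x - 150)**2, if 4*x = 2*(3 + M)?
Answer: 88209/4 ≈ 22052.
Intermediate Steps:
x = 3/2 (x = (2*(3 + 0))/4 = (2*3)/4 = (1/4)*6 = 3/2 ≈ 1.5000)
(x - 150)**2 = (3/2 - 150)**2 = (-297/2)**2 = 88209/4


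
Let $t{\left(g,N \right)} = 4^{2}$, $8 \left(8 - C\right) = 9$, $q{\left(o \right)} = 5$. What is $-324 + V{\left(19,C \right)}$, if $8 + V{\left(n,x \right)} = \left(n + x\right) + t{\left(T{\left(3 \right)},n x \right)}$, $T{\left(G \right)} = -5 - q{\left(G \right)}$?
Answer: $- \frac{2321}{8} \approx -290.13$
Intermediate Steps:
$C = \frac{55}{8}$ ($C = 8 - \frac{9}{8} = \frac{55}{8} \approx 6.875$)
$T{\left(G \right)} = -10$ ($T{\left(G \right)} = -5 - 5 = -10$)
$t{\left(g,N \right)} = 16$
$V{\left(n,x \right)} = 8 + n + x$ ($V{\left(n,x \right)} = -8 + \left(\left(n + x\right) + 16\right) = -8 + \left(16 + n + x\right) = 8 + n + x$)
$-324 + V{\left(19,C \right)} = -324 + \left(8 + 19 + \frac{55}{8}\right) = -324 + \frac{271}{8} = - \frac{2321}{8}$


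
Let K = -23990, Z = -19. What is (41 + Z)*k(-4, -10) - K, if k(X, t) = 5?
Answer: 24100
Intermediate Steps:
(41 + Z)*k(-4, -10) - K = (41 - 19)*5 - 1*(-23990) = 22*5 + 23990 = 110 + 23990 = 24100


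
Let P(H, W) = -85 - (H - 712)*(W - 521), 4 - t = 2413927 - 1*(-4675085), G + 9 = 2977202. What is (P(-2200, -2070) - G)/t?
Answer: 5261135/3544504 ≈ 1.4843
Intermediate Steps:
G = 2977193 (G = -9 + 2977202 = 2977193)
t = -7089008 (t = 4 - (2413927 - 1*(-4675085)) = 4 - (2413927 + 4675085) = 4 - 1*7089012 = 4 - 7089012 = -7089008)
P(H, W) = -85 - (-712 + H)*(-521 + W)
(P(-2200, -2070) - G)/t = ((-371037 + 521*(-2200) + 712*(-2070) - 1*(-2200)*(-2070)) - 1*2977193)/(-7089008) = ((-371037 - 1146200 - 1473840 - 4554000) - 2977193)*(-1/7089008) = (-7545077 - 2977193)*(-1/7089008) = -10522270*(-1/7089008) = 5261135/3544504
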